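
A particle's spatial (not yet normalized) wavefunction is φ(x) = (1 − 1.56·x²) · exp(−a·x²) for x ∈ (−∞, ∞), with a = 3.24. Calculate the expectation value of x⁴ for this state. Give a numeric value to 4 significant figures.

0.006751

⟨x⁴⟩ = ∫ x⁴·|φ|² dx / ∫|φ|² dx (integrals over the domain).
Expand each integrand as polynomial × e^(−2ax²) and use ∫x^(2j)·e^(−2ax²) dx = (2j−1)!!/(4a)^j · √(π/(2a)), odd powers → 0; here √(π/(2a)) = 0.69629.
State is unnormalized: ∫|φ|² dx = 0.55893, and ∫φ*·x⁴·φ dx = 0.0037734, so ⟨x⁴⟩ = 0.0037734 / 0.55893.
⟨x⁴⟩ = 0.0067511.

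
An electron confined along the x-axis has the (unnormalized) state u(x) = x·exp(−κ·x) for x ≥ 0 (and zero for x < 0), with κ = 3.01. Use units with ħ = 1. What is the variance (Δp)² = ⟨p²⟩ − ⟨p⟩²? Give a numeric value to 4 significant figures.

9.060

Compute ⟨p⟩ and ⟨p²⟩ separately; (Δp)² = ⟨p²⟩ − ⟨p⟩².
Differentiate x·exp(−κ·x) with the product rule; every integrand then reduces to terms xʲ·e^(−2κx) on [0, ∞), with ∫₀^∞ xʲ·e^(−2κx) dx = j!/(2κ)^(j+1).
Normalization: ∫|u|² dx = 0.0091673.
⟨p⟩ = 0.0000 and ⟨p²⟩ = 9.0601.
(Δp)² = 9.0601 − (0.0000)² = 9.0601.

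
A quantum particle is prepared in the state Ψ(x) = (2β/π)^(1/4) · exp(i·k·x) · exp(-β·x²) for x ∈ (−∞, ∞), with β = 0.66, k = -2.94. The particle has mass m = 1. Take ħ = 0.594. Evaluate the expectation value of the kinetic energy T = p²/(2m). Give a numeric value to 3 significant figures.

1.64

T = −(ħ²/2m) d²/dx², so ⟨T⟩ = −(ħ²/2m) ∫ Ψ*·Ψ'' dx; with m = 1.
Gaussian moments: ∫x^(2j)·e^(−2βx²) dx = (2j−1)!!/(4β)^j · √(π/(2β)), odd powers integrate to 0; here √(π/(2β)) = 1.5427. Derivatives: Ψ′ = (ik − 2βx)·Ψ, Ψ″ = ((ik − 2βx)² − 2β)·Ψ; the odd-in-x pieces drop out.
⟨T⟩ = 1.6413.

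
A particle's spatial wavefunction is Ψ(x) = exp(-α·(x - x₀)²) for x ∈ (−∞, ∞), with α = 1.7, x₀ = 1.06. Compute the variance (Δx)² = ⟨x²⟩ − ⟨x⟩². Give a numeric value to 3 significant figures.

0.147

Compute ⟨x⟩ and ⟨x²⟩ separately, then (Δx)² = ⟨x²⟩ − ⟨x⟩².
Gaussian moments (u = x − x₀): ∫u^(2j)·e^(−2αu²) du = (2j−1)!!/(4α)^j · √(π/(2α)), odd powers integrate to 0; here √(π/(2α)) = 0.96125.
Normalization: ∫|Ψ|² dx = 0.96125.
⟨x⟩ = 1.0600 and ⟨x²⟩ = 1.2707.
(Δx)² = 1.2707 − (1.0600)² = 0.14706.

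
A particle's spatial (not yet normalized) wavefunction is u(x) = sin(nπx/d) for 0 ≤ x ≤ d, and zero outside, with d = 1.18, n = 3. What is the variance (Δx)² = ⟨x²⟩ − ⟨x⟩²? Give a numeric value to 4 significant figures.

Compute ⟨x⟩ and ⟨x²⟩ separately, then (Δx)² = ⟨x²⟩ − ⟨x⟩².
With sin²θ = (1 − cos2θ)/2 on 0 ≤ x ≤ d: ∫sin²(nπx/d) dx = d/2, ∫x·sin²(nπx/d) dx = d²/4, ∫x²·sin²(nπx/d) dx = d³·(1/6 − 1/(4n²π²)); higher powers xᵏ the same way, integrating xᵏ·cos(2nπx/d) by parts.
Normalization: ∫|u|² dx = 0.59000.
⟨x⟩ = 0.59000 and ⟨x²⟩ = 0.45630.
(Δx)² = 0.45630 − (0.59000)² = 0.10820.

0.1082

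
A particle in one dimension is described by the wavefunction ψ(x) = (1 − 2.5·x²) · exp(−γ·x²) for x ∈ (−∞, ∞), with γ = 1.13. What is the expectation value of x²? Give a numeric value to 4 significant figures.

0.6189

⟨x²⟩ = ∫ x²·|ψ|² dx / ∫|ψ|² dx (integrals over the domain).
Expand each integrand as polynomial × e^(−2γx²) and use ∫x^(2j)·e^(−2γx²) dx = (2j−1)!!/(4γ)^j · √(π/(2γ)), odd powers → 0; here √(π/(2γ)) = 1.1790.
State is unnormalized: ∫|ψ|² dx = 0.95684, and ∫ψ*·x²·ψ dx = 0.59216, so ⟨x²⟩ = 0.59216 / 0.95684.
⟨x²⟩ = 0.61887.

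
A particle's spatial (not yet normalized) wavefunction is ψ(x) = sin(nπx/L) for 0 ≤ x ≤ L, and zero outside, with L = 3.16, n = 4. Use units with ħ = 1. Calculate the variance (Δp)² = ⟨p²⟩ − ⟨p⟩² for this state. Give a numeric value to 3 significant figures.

15.8

Compute ⟨p⟩ and ⟨p²⟩ separately; (Δp)² = ⟨p²⟩ − ⟨p⟩².
d/dx sin(nπx/L) = (nπ/L)·cos(nπx/L) and d²/dx² sin(nπx/L) = −(nπ/L)²·sin(nπx/L); on 0 ≤ x ≤ L, ∫sin²(nπx/L) dx = L/2 and ∫sin(nπx/L)·cos(nπx/L) dx = 0.
Normalization: ∫|ψ|² dx = 1.5800.
⟨p⟩ = 0.0000 and ⟨p²⟩ = 15.814.
(Δp)² = 15.814 − (0.0000)² = 15.814.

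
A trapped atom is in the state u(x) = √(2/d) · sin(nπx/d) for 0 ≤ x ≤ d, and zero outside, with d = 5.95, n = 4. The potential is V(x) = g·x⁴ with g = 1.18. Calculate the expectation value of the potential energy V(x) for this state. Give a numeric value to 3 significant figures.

287.

⟨V⟩ = ∫ V(x)·|u|² dx.
With sin²θ = (1 − cos2θ)/2 on 0 ≤ x ≤ d: ∫sin²(nπx/d) dx = d/2, ∫x·sin²(nπx/d) dx = d²/4, ∫x²·sin²(nπx/d) dx = d³·(1/6 − 1/(4n²π²)); higher powers xᵏ the same way, integrating xᵏ·cos(2nπx/d) by parts.
⟨V⟩ = 286.51.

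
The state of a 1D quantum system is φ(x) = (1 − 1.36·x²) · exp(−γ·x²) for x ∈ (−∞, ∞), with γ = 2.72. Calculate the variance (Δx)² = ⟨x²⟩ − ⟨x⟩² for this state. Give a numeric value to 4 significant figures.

Compute ⟨x⟩ and ⟨x²⟩ separately, then (Δx)² = ⟨x²⟩ − ⟨x⟩².
Expand each integrand as polynomial × e^(−2γx²) and use ∫x^(2j)·e^(−2γx²) dx = (2j−1)!!/(4γ)^j · √(π/(2γ)), odd powers → 0; here √(π/(2γ)) = 0.75993.
Normalization: ∫|φ|² dx = 0.60557.
⟨x⟩ = 0.0000 and ⟨x²⟩ = 0.055868.
(Δx)² = 0.055868 − (0.0000)² = 0.055868.

0.05587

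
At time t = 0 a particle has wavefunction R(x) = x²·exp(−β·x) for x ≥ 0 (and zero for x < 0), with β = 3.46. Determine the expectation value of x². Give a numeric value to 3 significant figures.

0.626

⟨x²⟩ = ∫ x²·|R|² dx / ∫|R|² dx (integrals over the domain).
Every integrand reduces to terms xʲ·e^(−2βx) on [0, ∞); use ∫₀^∞ xʲ·e^(−2βx) dx = j!/(2β)^(j+1).
State is unnormalized: ∫|R|² dx = 0.0015124, and ∫R*·x²·R dx = 0.00094752, so ⟨x²⟩ = 0.00094752 / 0.0015124.
⟨x²⟩ = 0.62648.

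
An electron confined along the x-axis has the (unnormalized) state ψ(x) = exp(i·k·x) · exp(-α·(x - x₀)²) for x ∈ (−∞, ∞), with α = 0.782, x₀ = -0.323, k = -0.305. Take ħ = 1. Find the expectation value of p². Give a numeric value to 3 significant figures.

0.875

p² ψ = −ħ² d²ψ/dx²; ⟨p²⟩ = −ħ² ∫ ψ*·ψ'' dx / ∫|ψ|² dx.
Gaussian moments (u = x − x₀): ∫u^(2j)·e^(−2αu²) du = (2j−1)!!/(4α)^j · √(π/(2α)), odd powers integrate to 0; here √(π/(2α)) = 1.4173. Derivatives: ψ′ = (ik − 2αu)·ψ, ψ″ = ((ik − 2αu)² − 2α)·ψ; the odd-in-u pieces drop out.
State is unnormalized: ∫|ψ|² dx = 1.4173, and ∫ψ*·(−ħ² ψ'') dx = 1.2402, so ⟨p²⟩ = 1.2402 / 1.4173.
⟨p²⟩ = 0.87503.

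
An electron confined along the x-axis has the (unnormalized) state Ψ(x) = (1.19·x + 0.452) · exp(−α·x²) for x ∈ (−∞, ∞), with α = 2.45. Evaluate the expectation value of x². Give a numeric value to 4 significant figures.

0.1866

⟨x²⟩ = ∫ x²·|Ψ|² dx / ∫|Ψ|² dx (integrals over the domain).
Expand each integrand as polynomial × e^(−2αx²) and use ∫x^(2j)·e^(−2αx²) dx = (2j−1)!!/(4α)^j · √(π/(2α)), odd powers → 0; here √(π/(2α)) = 0.80071.
State is unnormalized: ∫|Ψ|² dx = 0.27929, and ∫Ψ*·x²·Ψ dx = 0.052112, so ⟨x²⟩ = 0.052112 / 0.27929.
⟨x²⟩ = 0.18659.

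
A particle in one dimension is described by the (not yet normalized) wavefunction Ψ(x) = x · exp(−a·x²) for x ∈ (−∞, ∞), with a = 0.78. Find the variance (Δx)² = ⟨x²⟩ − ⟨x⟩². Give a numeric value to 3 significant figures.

0.962

Compute ⟨x⟩ and ⟨x²⟩ separately, then (Δx)² = ⟨x²⟩ − ⟨x⟩².
Expand each integrand as polynomial × e^(−2ax²) and use ∫x^(2j)·e^(−2ax²) dx = (2j−1)!!/(4a)^j · √(π/(2a)), odd powers → 0; here √(π/(2a)) = 1.4191.
Normalization: ∫|Ψ|² dx = 0.45484.
⟨x⟩ = 0.0000 and ⟨x²⟩ = 0.96154.
(Δx)² = 0.96154 − (0.0000)² = 0.96154.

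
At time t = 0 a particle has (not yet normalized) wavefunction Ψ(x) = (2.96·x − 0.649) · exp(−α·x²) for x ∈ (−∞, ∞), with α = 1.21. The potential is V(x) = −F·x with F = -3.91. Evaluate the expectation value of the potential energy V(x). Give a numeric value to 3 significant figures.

⟨V⟩ = ∫ V(x)·|Ψ|² dx / ∫|Ψ|² dx.
Expand each integrand as polynomial × e^(−2αx²) and use ∫x^(2j)·e^(−2αx²) dx = (2j−1)!!/(4α)^j · √(π/(2α)), odd powers → 0; here √(π/(2α)) = 1.1394.
State is unnormalized: ∫|Ψ|² dx = 2.5425, and ∫Ψ*·V(x)·Ψ dx = -3.5364, so ⟨V⟩ = -3.5364 / 2.5425.
⟨V⟩ = -1.3909.

-1.39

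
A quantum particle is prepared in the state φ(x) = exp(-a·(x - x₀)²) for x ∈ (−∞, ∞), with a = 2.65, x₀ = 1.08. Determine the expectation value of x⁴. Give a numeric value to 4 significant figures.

⟨x⁴⟩ = ∫ x⁴·|φ|² dx / ∫|φ|² dx (integrals over the domain).
Gaussian moments (u = x − x₀): ∫u^(2j)·e^(−2au²) du = (2j−1)!!/(4a)^j · √(π/(2a)), odd powers integrate to 0; here √(π/(2a)) = 0.76990.
State is unnormalized: ∫|φ|² dx = 0.76990, and ∫φ*·x⁴·φ dx = 1.5763, so ⟨x⁴⟩ = 1.5763 / 0.76990.
⟨x⁴⟩ = 2.0474.

2.047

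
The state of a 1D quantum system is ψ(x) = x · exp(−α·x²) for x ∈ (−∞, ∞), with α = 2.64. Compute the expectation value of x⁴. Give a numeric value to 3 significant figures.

⟨x⁴⟩ = ∫ x⁴·|ψ|² dx / ∫|ψ|² dx (integrals over the domain).
Expand each integrand as polynomial × e^(−2αx²) and use ∫x^(2j)·e^(−2αx²) dx = (2j−1)!!/(4α)^j · √(π/(2α)), odd powers → 0; here √(π/(2α)) = 0.77136.
State is unnormalized: ∫|ψ|² dx = 0.073046, and ∫ψ*·x⁴·ψ dx = 0.0098256, so ⟨x⁴⟩ = 0.0098256 / 0.073046.
⟨x⁴⟩ = 0.13451.

0.135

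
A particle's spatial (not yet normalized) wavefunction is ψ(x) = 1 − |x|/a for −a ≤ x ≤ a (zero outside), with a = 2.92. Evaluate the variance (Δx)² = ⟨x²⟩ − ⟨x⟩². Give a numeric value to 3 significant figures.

0.853

Compute ⟨x⟩ and ⟨x²⟩ separately, then (Δx)² = ⟨x²⟩ − ⟨x⟩².
ψ is even, so ∫ over [−a, a] = 2∫₀ᵃ with ψ = 1 − x/a there: ∫₀ᵃ (1 − x/a)² dx = a/3, ∫₀ᵃ x²(1 − x/a)² dx = a³/30, ∫₀ᵃ x⁴(1 − x/a)² dx = a⁵/105.
Normalization: ∫|ψ|² dx = 1.9467.
⟨x⟩ = 0.0000 and ⟨x²⟩ = 0.85264.
(Δx)² = 0.85264 − (0.0000)² = 0.85264.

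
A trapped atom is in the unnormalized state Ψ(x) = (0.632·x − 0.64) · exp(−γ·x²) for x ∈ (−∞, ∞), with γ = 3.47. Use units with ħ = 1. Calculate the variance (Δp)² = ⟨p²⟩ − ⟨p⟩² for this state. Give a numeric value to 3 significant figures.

3.93

Compute ⟨p⟩ and ⟨p²⟩ separately; (Δp)² = ⟨p²⟩ − ⟨p⟩².
Expand each integrand as polynomial × e^(−2γx²) and use ∫x^(2j)·e^(−2γx²) dx = (2j−1)!!/(4γ)^j · √(π/(2γ)), odd powers → 0; here √(π/(2γ)) = 0.67281. Differentiate with the product rule, d/dx e^(−γx²) = −2γx·e^(−γx²).
Normalization: ∫|Ψ|² dx = 0.29495.
⟨p⟩ = 0.0000 and ⟨p²⟩ = 3.9256.
(Δp)² = 3.9256 − (0.0000)² = 3.9256.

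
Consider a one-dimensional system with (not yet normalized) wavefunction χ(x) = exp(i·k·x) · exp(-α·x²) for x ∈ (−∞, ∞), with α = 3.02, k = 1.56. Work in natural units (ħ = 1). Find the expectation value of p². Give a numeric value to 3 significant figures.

5.45

p² χ = −ħ² d²χ/dx²; ⟨p²⟩ = −ħ² ∫ χ*·χ'' dx / ∫|χ|² dx.
Gaussian moments: ∫x^(2j)·e^(−2αx²) dx = (2j−1)!!/(4α)^j · √(π/(2α)), odd powers integrate to 0; here √(π/(2α)) = 0.72120. Derivatives: χ′ = (ik − 2αx)·χ, χ″ = ((ik − 2αx)² − 2α)·χ; the odd-in-x pieces drop out.
State is unnormalized: ∫|χ|² dx = 0.72120, and ∫χ*·(−ħ² χ'') dx = 3.9331, so ⟨p²⟩ = 3.9331 / 0.72120.
⟨p²⟩ = 5.4536.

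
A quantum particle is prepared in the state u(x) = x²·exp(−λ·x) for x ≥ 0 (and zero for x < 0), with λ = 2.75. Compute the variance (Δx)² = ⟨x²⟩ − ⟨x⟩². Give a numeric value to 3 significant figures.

0.165

Compute ⟨x⟩ and ⟨x²⟩ separately, then (Δx)² = ⟨x²⟩ − ⟨x⟩².
Every integrand reduces to terms xʲ·e^(−2λx) on [0, ∞); use ∫₀^∞ xʲ·e^(−2λx) dx = j!/(2λ)^(j+1).
Normalization: ∫|u|² dx = 0.0047687.
⟨x⟩ = 0.90909 and ⟨x²⟩ = 0.99174.
(Δx)² = 0.99174 − (0.90909)² = 0.16529.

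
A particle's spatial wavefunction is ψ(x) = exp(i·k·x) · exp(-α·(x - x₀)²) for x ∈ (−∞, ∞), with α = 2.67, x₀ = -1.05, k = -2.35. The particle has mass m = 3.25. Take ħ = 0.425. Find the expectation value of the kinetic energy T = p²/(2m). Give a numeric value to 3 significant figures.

T = −(ħ²/2m) d²/dx², so ⟨T⟩ = −(ħ²/2m) ∫ ψ*·ψ'' dx / ∫|ψ|² dx; with m = 3.25.
Gaussian moments (u = x − x₀): ∫u^(2j)·e^(−2αu²) du = (2j−1)!!/(4α)^j · √(π/(2α)), odd powers integrate to 0; here √(π/(2α)) = 0.76702. Derivatives: ψ′ = (ik − 2αu)·ψ, ψ″ = ((ik − 2αu)² − 2α)·ψ; the odd-in-u pieces drop out.
State is unnormalized: ∫|ψ|² dx = 0.76702, and ∫ψ*·(−ħ²/2m · ψ'') dx = 0.17462, so ⟨T⟩ = 0.17462 / 0.76702.
⟨T⟩ = 0.22766.

0.228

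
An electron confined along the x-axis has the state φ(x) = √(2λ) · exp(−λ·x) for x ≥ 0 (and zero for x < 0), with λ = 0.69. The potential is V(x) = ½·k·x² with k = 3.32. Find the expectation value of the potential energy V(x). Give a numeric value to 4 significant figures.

1.743

⟨V⟩ = ∫ V(x)·|φ|² dx.
Every integrand reduces to terms xʲ·e^(−2λx) on [0, ∞); use ∫₀^∞ xʲ·e^(−2λx) dx = j!/(2λ)^(j+1).
⟨V⟩ = 1.7433.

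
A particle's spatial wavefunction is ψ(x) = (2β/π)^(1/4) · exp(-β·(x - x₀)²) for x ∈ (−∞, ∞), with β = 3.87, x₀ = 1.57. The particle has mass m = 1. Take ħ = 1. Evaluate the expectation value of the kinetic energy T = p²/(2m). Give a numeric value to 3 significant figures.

T = −(ħ²/2m) d²/dx², so ⟨T⟩ = −(ħ²/2m) ∫ ψ*·ψ'' dx; with m = 1.
Gaussian moments (u = x − x₀): ∫u^(2j)·e^(−2βu²) du = (2j−1)!!/(4β)^j · √(π/(2β)), odd powers integrate to 0; here √(π/(2β)) = 0.63710. Derivatives: d/dx e^(−βu²) = −2βu·e^(−βu²), d²/dx² e^(−βu²) = (4β²u² − 2β)·e^(−βu²).
⟨T⟩ = 1.9350.

1.94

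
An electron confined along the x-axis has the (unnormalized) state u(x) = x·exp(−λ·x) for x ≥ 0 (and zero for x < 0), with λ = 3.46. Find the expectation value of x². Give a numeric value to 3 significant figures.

0.251

⟨x²⟩ = ∫ x²·|u|² dx / ∫|u|² dx (integrals over the domain).
Every integrand reduces to terms xʲ·e^(−2λx) on [0, ∞); use ∫₀^∞ xʲ·e^(−2λx) dx = j!/(2λ)^(j+1).
State is unnormalized: ∫|u|² dx = 0.0060355, and ∫u*·x²·u dx = 0.0015124, so ⟨x²⟩ = 0.0015124 / 0.0060355.
⟨x²⟩ = 0.25059.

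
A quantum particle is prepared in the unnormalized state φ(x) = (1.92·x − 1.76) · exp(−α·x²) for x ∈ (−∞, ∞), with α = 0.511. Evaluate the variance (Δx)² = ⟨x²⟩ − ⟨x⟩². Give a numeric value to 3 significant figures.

0.394

Compute ⟨x⟩ and ⟨x²⟩ separately, then (Δx)² = ⟨x²⟩ − ⟨x⟩².
Expand each integrand as polynomial × e^(−2αx²) and use ∫x^(2j)·e^(−2αx²) dx = (2j−1)!!/(4α)^j · √(π/(2α)), odd powers → 0; here √(π/(2α)) = 1.7533.
Normalization: ∫|φ|² dx = 8.5930.
⟨x⟩ = -0.67463 and ⟨x²⟩ = 0.84930.
(Δx)² = 0.84930 − (-0.67463)² = 0.39417.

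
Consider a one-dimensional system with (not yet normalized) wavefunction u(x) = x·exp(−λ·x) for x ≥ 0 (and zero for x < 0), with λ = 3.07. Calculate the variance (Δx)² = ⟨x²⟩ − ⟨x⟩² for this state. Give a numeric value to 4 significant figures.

0.07958

Compute ⟨x⟩ and ⟨x²⟩ separately, then (Δx)² = ⟨x²⟩ − ⟨x⟩².
Every integrand reduces to terms xʲ·e^(−2λx) on [0, ∞); use ∫₀^∞ xʲ·e^(−2λx) dx = j!/(2λ)^(j+1).
Normalization: ∫|u|² dx = 0.0086402.
⟨x⟩ = 0.48860 and ⟨x²⟩ = 0.31831.
(Δx)² = 0.31831 − (0.48860)² = 0.079576.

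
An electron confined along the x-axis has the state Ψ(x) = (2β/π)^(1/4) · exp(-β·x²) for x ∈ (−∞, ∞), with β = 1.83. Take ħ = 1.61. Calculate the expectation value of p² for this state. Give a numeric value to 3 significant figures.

p² Ψ = −ħ² d²Ψ/dx²; ⟨p²⟩ = −ħ² ∫ Ψ*·Ψ'' dx.
Gaussian moments: ∫x^(2j)·e^(−2βx²) dx = (2j−1)!!/(4β)^j · √(π/(2β)), odd powers integrate to 0; here √(π/(2β)) = 0.92648. Derivatives: d/dx e^(−βx²) = −2βx·e^(−βx²), d²/dx² e^(−βx²) = (4β²x² − 2β)·e^(−βx²).
⟨p²⟩ = 4.7435.

4.74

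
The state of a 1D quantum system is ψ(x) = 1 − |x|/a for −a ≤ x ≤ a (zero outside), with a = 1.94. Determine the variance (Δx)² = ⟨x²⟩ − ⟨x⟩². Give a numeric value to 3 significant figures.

0.376

Compute ⟨x⟩ and ⟨x²⟩ separately, then (Δx)² = ⟨x²⟩ − ⟨x⟩².
ψ is even, so ∫ over [−a, a] = 2∫₀ᵃ with ψ = 1 − x/a there: ∫₀ᵃ (1 − x/a)² dx = a/3, ∫₀ᵃ x²(1 − x/a)² dx = a³/30, ∫₀ᵃ x⁴(1 − x/a)² dx = a⁵/105.
Normalization: ∫|ψ|² dx = 1.2933.
⟨x⟩ = 0.0000 and ⟨x²⟩ = 0.37636.
(Δx)² = 0.37636 − (0.0000)² = 0.37636.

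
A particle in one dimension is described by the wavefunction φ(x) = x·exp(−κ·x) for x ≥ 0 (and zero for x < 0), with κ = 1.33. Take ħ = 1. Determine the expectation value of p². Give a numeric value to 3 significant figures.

p² φ = −ħ² d²φ/dx²; ⟨p²⟩ = −ħ² ∫ φ*·φ'' dx / ∫|φ|² dx.
Differentiate x·exp(−κ·x) with the product rule; every integrand then reduces to terms xʲ·e^(−2κx) on [0, ∞), with ∫₀^∞ xʲ·e^(−2κx) dx = j!/(2κ)^(j+1).
State is unnormalized: ∫|φ|² dx = 0.10626, and ∫φ*·(−ħ² φ'') dx = 0.18797, so ⟨p²⟩ = 0.18797 / 0.10626.
⟨p²⟩ = 1.7689.

1.77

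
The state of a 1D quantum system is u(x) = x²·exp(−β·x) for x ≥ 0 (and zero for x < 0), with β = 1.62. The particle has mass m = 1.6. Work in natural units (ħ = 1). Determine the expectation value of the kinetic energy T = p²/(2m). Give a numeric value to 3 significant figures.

0.273

T = −(ħ²/2m) d²/dx², so ⟨T⟩ = −(ħ²/2m) ∫ u*·u'' dx / ∫|u|² dx; with m = 1.6.
Differentiate x²·exp(−β·x) with the product rule; every integrand then reduces to terms xʲ·e^(−2βx) on [0, ∞), with ∫₀^∞ xʲ·e^(−2βx) dx = j!/(2β)^(j+1).
State is unnormalized: ∫|u|² dx = 0.067218, and ∫u*·(−ħ²/2m · u'') dx = 0.018376, so ⟨T⟩ = 0.018376 / 0.067218.
⟨T⟩ = 0.27338.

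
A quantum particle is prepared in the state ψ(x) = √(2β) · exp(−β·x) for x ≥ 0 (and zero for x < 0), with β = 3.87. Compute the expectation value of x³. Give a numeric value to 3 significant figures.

0.0129

⟨x³⟩ = ∫ x³·|ψ|² dx (integrals over the domain).
Every integrand reduces to terms xʲ·e^(−2βx) on [0, ∞); use ∫₀^∞ xʲ·e^(−2βx) dx = j!/(2β)^(j+1).
⟨x³⟩ = 0.012940.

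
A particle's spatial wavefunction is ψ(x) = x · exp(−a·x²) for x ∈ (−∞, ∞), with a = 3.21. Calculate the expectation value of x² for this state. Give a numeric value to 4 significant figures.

⟨x²⟩ = ∫ x²·|ψ|² dx / ∫|ψ|² dx (integrals over the domain).
Expand each integrand as polynomial × e^(−2ax²) and use ∫x^(2j)·e^(−2ax²) dx = (2j−1)!!/(4a)^j · √(π/(2a)), odd powers → 0; here √(π/(2a)) = 0.69953.
State is unnormalized: ∫|ψ|² dx = 0.054481, and ∫ψ*·x²·ψ dx = 0.012729, so ⟨x²⟩ = 0.012729 / 0.054481.
⟨x²⟩ = 0.23364.

0.2336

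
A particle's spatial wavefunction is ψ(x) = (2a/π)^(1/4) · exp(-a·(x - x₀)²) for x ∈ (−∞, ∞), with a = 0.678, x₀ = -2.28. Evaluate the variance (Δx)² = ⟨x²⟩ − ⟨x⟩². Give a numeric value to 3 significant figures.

Compute ⟨x⟩ and ⟨x²⟩ separately, then (Δx)² = ⟨x²⟩ − ⟨x⟩².
Gaussian moments (u = x − x₀): ∫u^(2j)·e^(−2au²) du = (2j−1)!!/(4a)^j · √(π/(2a)), odd powers integrate to 0; here √(π/(2a)) = 1.5221.
⟨x⟩ = -2.2800 and ⟨x²⟩ = 5.5671.
(Δx)² = 5.5671 − (-2.2800)² = 0.36873.

0.369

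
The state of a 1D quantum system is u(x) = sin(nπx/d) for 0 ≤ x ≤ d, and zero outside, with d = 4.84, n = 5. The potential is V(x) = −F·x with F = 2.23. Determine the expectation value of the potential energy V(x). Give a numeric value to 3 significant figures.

-5.40

⟨V⟩ = ∫ V(x)·|u|² dx / ∫|u|² dx.
With sin²θ = (1 − cos2θ)/2 on 0 ≤ x ≤ d: ∫sin²(nπx/d) dx = d/2, ∫x·sin²(nπx/d) dx = d²/4, ∫x²·sin²(nπx/d) dx = d³·(1/6 − 1/(4n²π²)); higher powers xᵏ the same way, integrating xᵏ·cos(2nπx/d) by parts.
State is unnormalized: ∫|u|² dx = 2.4200, and ∫u*·V(x)·u dx = -13.060, so ⟨V⟩ = -13.060 / 2.4200.
⟨V⟩ = -5.3966.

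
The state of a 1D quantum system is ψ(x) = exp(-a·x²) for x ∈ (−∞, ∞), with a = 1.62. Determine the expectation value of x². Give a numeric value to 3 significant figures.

0.154

⟨x²⟩ = ∫ x²·|ψ|² dx / ∫|ψ|² dx (integrals over the domain).
Gaussian moments: ∫x^(2j)·e^(−2ax²) dx = (2j−1)!!/(4a)^j · √(π/(2a)), odd powers integrate to 0; here √(π/(2a)) = 0.98470.
State is unnormalized: ∫|ψ|² dx = 0.98470, and ∫ψ*·x²·ψ dx = 0.15196, so ⟨x²⟩ = 0.15196 / 0.98470.
⟨x²⟩ = 0.15432.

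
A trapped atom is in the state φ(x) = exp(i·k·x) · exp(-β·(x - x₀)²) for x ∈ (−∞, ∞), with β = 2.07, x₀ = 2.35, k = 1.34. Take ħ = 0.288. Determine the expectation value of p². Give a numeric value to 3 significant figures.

0.321

p² φ = −ħ² d²φ/dx²; ⟨p²⟩ = −ħ² ∫ φ*·φ'' dx / ∫|φ|² dx.
Gaussian moments (u = x − x₀): ∫u^(2j)·e^(−2βu²) du = (2j−1)!!/(4β)^j · √(π/(2β)), odd powers integrate to 0; here √(π/(2β)) = 0.87111. Derivatives: φ′ = (ik − 2βu)·φ, φ″ = ((ik − 2βu)² − 2β)·φ; the odd-in-u pieces drop out.
State is unnormalized: ∫|φ|² dx = 0.87111, and ∫φ*·(−ħ² φ'') dx = 0.27930, so ⟨p²⟩ = 0.27930 / 0.87111.
⟨p²⟩ = 0.32063.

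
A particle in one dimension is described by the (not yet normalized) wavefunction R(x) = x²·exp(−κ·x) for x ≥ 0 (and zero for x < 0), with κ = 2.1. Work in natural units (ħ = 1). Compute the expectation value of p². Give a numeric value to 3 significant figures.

p² R = −ħ² d²R/dx²; ⟨p²⟩ = −ħ² ∫ R*·R'' dx / ∫|R|² dx.
Differentiate x²·exp(−κ·x) with the product rule; every integrand then reduces to terms xʲ·e^(−2κx) on [0, ∞), with ∫₀^∞ xʲ·e^(−2κx) dx = j!/(2κ)^(j+1).
State is unnormalized: ∫|R|² dx = 0.018364, and ∫R*·(−ħ² R'') dx = 0.026995, so ⟨p²⟩ = 0.026995 / 0.018364.
⟨p²⟩ = 1.4700.

1.47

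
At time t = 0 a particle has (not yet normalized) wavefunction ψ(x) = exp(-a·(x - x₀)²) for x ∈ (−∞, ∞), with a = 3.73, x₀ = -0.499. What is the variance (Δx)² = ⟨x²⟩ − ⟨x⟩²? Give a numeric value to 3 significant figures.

Compute ⟨x⟩ and ⟨x²⟩ separately, then (Δx)² = ⟨x²⟩ − ⟨x⟩².
Gaussian moments (u = x − x₀): ∫u^(2j)·e^(−2au²) du = (2j−1)!!/(4a)^j · √(π/(2a)), odd powers integrate to 0; here √(π/(2a)) = 0.64894.
Normalization: ∫|ψ|² dx = 0.64894.
⟨x⟩ = -0.49900 and ⟨x²⟩ = 0.31603.
(Δx)² = 0.31603 − (-0.49900)² = 0.067024.

0.0670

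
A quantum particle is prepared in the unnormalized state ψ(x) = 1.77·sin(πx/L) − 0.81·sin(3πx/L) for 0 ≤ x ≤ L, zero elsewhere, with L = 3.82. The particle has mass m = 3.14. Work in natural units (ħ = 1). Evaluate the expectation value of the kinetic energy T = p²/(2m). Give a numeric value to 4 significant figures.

T = −(ħ²/2m) d²/dx², so ⟨T⟩ = −(ħ²/2m) ∫ ψ*·ψ'' dx / ∫|ψ|² dx; with m = 3.14.
d²/dx² sin(jπx/L) = −(jπ/L)²·sin(jπx/L); on 0 ≤ x ≤ L, ∫sin²(jπx/L) dx = L/2 and ∫sin(jπx/L)·sin(lπx/L) dx = 0 for j ≠ l, so only diagonal terms survive in ∫|ψ|² and ∫ψ·ψ″; ∫ψ·ψ′ dx = [ψ²/2] between the walls = 0.
State is unnormalized: ∫|ψ|² dx = 7.2370, and ∫ψ*·(−ħ²/2m · ψ'') dx = 1.8591, so ⟨T⟩ = 1.8591 / 7.2370.
⟨T⟩ = 0.25689.

0.2569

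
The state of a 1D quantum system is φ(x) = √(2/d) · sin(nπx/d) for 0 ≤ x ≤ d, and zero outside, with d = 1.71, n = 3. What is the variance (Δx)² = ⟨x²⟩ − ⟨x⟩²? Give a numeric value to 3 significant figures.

Compute ⟨x⟩ and ⟨x²⟩ separately, then (Δx)² = ⟨x²⟩ − ⟨x⟩².
With sin²θ = (1 − cos2θ)/2 on 0 ≤ x ≤ d: ∫sin²(nπx/d) dx = d/2, ∫x·sin²(nπx/d) dx = d²/4, ∫x²·sin²(nπx/d) dx = d³·(1/6 − 1/(4n²π²)); higher powers xᵏ the same way, integrating xᵏ·cos(2nπx/d) by parts.
⟨x⟩ = 0.85500 and ⟨x²⟩ = 0.95824.
(Δx)² = 0.95824 − (0.85500)² = 0.22722.

0.227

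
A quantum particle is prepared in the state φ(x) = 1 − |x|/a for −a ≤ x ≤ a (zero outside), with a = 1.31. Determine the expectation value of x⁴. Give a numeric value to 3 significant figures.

0.0841

⟨x⁴⟩ = ∫ x⁴·|φ|² dx / ∫|φ|² dx (integrals over the domain).
φ is even, so ∫ over [−a, a] = 2∫₀ᵃ with φ = 1 − x/a there: ∫₀ᵃ (1 − x/a)² dx = a/3, ∫₀ᵃ x²(1 − x/a)² dx = a³/30, ∫₀ᵃ x⁴(1 − x/a)² dx = a⁵/105.
State is unnormalized: ∫|φ|² dx = 0.87333, and ∫φ*·x⁴·φ dx = 0.073485, so ⟨x⁴⟩ = 0.073485 / 0.87333.
⟨x⁴⟩ = 0.084143.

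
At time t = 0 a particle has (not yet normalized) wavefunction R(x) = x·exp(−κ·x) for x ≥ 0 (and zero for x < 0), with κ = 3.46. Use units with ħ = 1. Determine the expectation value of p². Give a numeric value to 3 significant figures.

12.0

p² R = −ħ² d²R/dx²; ⟨p²⟩ = −ħ² ∫ R*·R'' dx / ∫|R|² dx.
Differentiate x·exp(−κ·x) with the product rule; every integrand then reduces to terms xʲ·e^(−2κx) on [0, ∞), with ∫₀^∞ xʲ·e^(−2κx) dx = j!/(2κ)^(j+1).
State is unnormalized: ∫|R|² dx = 0.0060355, and ∫R*·(−ħ² R'') dx = 0.072254, so ⟨p²⟩ = 0.072254 / 0.0060355.
⟨p²⟩ = 11.972.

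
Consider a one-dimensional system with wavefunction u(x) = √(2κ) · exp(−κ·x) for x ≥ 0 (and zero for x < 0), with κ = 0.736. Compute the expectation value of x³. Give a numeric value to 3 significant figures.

⟨x³⟩ = ∫ x³·|u|² dx (integrals over the domain).
Every integrand reduces to terms xʲ·e^(−2κx) on [0, ∞); use ∫₀^∞ xʲ·e^(−2κx) dx = j!/(2κ)^(j+1).
⟨x³⟩ = 1.8812.

1.88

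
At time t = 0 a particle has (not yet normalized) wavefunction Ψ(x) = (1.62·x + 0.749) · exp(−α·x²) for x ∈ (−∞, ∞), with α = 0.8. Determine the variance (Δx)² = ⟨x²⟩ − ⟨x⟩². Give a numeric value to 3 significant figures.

0.382

Compute ⟨x⟩ and ⟨x²⟩ separately, then (Δx)² = ⟨x²⟩ − ⟨x⟩².
Expand each integrand as polynomial × e^(−2αx²) and use ∫x^(2j)·e^(−2αx²) dx = (2j−1)!!/(4α)^j · √(π/(2α)), odd powers → 0; here √(π/(2α)) = 1.4012.
Normalization: ∫|Ψ|² dx = 1.9353.
⟨x⟩ = 0.54909 and ⟨x²⟩ = 0.68363.
(Δx)² = 0.68363 − (0.54909)² = 0.38213.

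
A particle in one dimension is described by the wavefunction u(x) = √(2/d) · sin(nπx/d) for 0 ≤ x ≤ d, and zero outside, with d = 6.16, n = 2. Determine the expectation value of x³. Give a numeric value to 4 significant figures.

⟨x³⟩ = ∫ x³·|u|² dx (integrals over the domain).
With sin²θ = (1 − cos2θ)/2 on 0 ≤ x ≤ d: ∫sin²(nπx/d) dx = d/2, ∫x·sin²(nπx/d) dx = d²/4, ∫x²·sin²(nπx/d) dx = d³·(1/6 − 1/(4n²π²)); higher powers xᵏ the same way, integrating xᵏ·cos(2nπx/d) by parts.
⟨x³⟩ = 53.996.

54.00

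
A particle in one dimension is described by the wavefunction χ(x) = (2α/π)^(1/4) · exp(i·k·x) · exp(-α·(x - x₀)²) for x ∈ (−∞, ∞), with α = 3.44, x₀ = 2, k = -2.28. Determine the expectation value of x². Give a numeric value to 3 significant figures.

4.07

⟨x²⟩ = ∫ x²·|χ|² dx (integrals over the domain).
Gaussian moments (u = x − x₀): ∫u^(2j)·e^(−2αu²) du = (2j−1)!!/(4α)^j · √(π/(2α)), odd powers integrate to 0; here √(π/(2α)) = 0.67574.
⟨x²⟩ = 4.0727.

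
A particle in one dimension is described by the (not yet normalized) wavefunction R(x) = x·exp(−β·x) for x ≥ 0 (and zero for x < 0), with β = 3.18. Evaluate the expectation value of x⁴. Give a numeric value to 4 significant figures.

0.2200

⟨x⁴⟩ = ∫ x⁴·|R|² dx / ∫|R|² dx (integrals over the domain).
Every integrand reduces to terms xʲ·e^(−2βx) on [0, ∞); use ∫₀^∞ xʲ·e^(−2βx) dx = j!/(2β)^(j+1).
State is unnormalized: ∫|R|² dx = 0.0077743, and ∫R*·x⁴·R dx = 0.0017105, so ⟨x⁴⟩ = 0.0017105 / 0.0077743.
⟨x⁴⟩ = 0.22003.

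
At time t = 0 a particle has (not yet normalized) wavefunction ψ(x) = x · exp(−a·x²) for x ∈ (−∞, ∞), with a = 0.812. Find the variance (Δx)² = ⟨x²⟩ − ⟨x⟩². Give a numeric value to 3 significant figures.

Compute ⟨x⟩ and ⟨x²⟩ separately, then (Δx)² = ⟨x²⟩ − ⟨x⟩².
Expand each integrand as polynomial × e^(−2ax²) and use ∫x^(2j)·e^(−2ax²) dx = (2j−1)!!/(4a)^j · √(π/(2a)), odd powers → 0; here √(π/(2a)) = 1.3909.
Normalization: ∫|ψ|² dx = 0.42822.
⟨x⟩ = 0.0000 and ⟨x²⟩ = 0.92365.
(Δx)² = 0.92365 − (0.0000)² = 0.92365.

0.924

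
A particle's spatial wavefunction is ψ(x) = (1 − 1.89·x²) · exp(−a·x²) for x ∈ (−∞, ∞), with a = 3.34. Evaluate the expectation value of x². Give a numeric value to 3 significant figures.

⟨x²⟩ = ∫ x²·|ψ|² dx / ∫|ψ|² dx (integrals over the domain).
Expand each integrand as polynomial × e^(−2ax²) and use ∫x^(2j)·e^(−2ax²) dx = (2j−1)!!/(4a)^j · √(π/(2a)), odd powers → 0; here √(π/(2a)) = 0.68578.
State is unnormalized: ∫|ψ|² dx = 0.53293, and ∫ψ*·x²·ψ dx = 0.023170, so ⟨x²⟩ = 0.023170 / 0.53293.
⟨x²⟩ = 0.043478.

0.0435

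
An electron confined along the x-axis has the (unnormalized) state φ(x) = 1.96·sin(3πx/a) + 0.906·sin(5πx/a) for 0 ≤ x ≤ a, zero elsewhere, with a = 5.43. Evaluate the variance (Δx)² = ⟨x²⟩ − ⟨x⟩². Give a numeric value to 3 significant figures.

Compute ⟨x⟩ and ⟨x²⟩ separately, then (Δx)² = ⟨x²⟩ − ⟨x⟩².
On 0 ≤ x ≤ a (j ≠ l): ∫sin²(jπx/a) dx = a/2, ∫sin(jπx/a)·sin(lπx/a) dx = 0; diagonal moments ∫x·sin²(jπx/a) dx = a²/4, ∫x²·sin²(jπx/a) dx = a³·(1/6 − 1/(4j²π²)); cross terms ∫x·sin(jπx/a)·sin(lπx/a) dx = 0 for j + l even and −4jla²/(π²(j² − l²)²) for j + l odd, ∫x²·sin(jπx/a)·sin(lπx/a) dx = (−1)^(j+l)·4jla³/(π²(j² − l²)²); higher powers the same way via product-to-sum and parts.
Normalization: ∫|φ|² dx = 12.659.
⟨x⟩ = 2.7150 and ⟨x²⟩ = 10.748.
(Δx)² = 10.748 − (2.7150)² = 3.3765.

3.38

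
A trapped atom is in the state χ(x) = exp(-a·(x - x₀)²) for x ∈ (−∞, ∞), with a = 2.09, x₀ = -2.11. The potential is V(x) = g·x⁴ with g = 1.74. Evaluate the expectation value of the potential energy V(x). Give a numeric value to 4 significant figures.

40.12

⟨V⟩ = ∫ V(x)·|χ|² dx / ∫|χ|² dx.
Gaussian moments (u = x − x₀): ∫u^(2j)·e^(−2au²) du = (2j−1)!!/(4a)^j · √(π/(2a)), odd powers integrate to 0; here √(π/(2a)) = 0.86694.
State is unnormalized: ∫|χ|² dx = 0.86694, and ∫χ*·V(x)·χ dx = 34.784, so ⟨V⟩ = 34.784 / 0.86694.
⟨V⟩ = 40.123.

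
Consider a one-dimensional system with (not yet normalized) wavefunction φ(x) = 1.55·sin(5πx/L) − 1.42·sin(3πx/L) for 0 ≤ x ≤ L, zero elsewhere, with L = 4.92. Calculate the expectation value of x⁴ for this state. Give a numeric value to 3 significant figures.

⟨x⁴⟩ = ∫ x⁴·|φ|² dx / ∫|φ|² dx (integrals over the domain).
On 0 ≤ x ≤ L (j ≠ l): ∫sin²(jπx/L) dx = L/2, ∫sin(jπx/L)·sin(lπx/L) dx = 0; diagonal moments ∫x·sin²(jπx/L) dx = L²/4, ∫x²·sin²(jπx/L) dx = L³·(1/6 − 1/(4j²π²)); cross terms ∫x·sin(jπx/L)·sin(lπx/L) dx = 0 for j + l even and −4jlL²/(π²(j² − l²)²) for j + l odd, ∫x²·sin(jπx/L)·sin(lπx/L) dx = (−1)^(j+l)·4jlL³/(π²(j² − l²)²); higher powers the same way via product-to-sum and parts.
State is unnormalized: ∫|φ|² dx = 10.870, and ∫φ*·x⁴·φ dx = 722.40, so ⟨x⁴⟩ = 722.40 / 10.870.
⟨x⁴⟩ = 66.455.

66.5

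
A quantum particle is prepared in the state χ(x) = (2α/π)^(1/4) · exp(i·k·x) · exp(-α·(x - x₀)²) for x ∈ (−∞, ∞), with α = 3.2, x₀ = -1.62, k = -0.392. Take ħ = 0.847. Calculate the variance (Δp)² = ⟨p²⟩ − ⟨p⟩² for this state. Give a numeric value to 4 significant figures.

Compute ⟨p⟩ and ⟨p²⟩ separately; (Δp)² = ⟨p²⟩ − ⟨p⟩².
Gaussian moments (u = x − x₀): ∫u^(2j)·e^(−2αu²) du = (2j−1)!!/(4α)^j · √(π/(2α)), odd powers integrate to 0; here √(π/(2α)) = 0.70062. Derivatives: χ′ = (ik − 2αu)·χ, χ″ = ((ik − 2αu)² − 2α)·χ; the odd-in-u pieces drop out.
⟨p⟩ = -0.33202 and ⟨p²⟩ = 2.4059.
(Δp)² = 2.4059 − (-0.33202)² = 2.2957.

2.296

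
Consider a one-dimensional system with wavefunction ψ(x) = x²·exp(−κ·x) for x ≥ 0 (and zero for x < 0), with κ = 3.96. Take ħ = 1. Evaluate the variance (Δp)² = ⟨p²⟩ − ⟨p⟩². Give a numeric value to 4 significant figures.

5.227

Compute ⟨p⟩ and ⟨p²⟩ separately; (Δp)² = ⟨p²⟩ − ⟨p⟩².
Differentiate x²·exp(−κ·x) with the product rule; every integrand then reduces to terms xʲ·e^(−2κx) on [0, ∞), with ∫₀^∞ xʲ·e^(−2κx) dx = j!/(2κ)^(j+1).
Normalization: ∫|ψ|² dx = 0.00077017.
⟨p⟩ = 0.0000 and ⟨p²⟩ = 5.2272.
(Δp)² = 5.2272 − (0.0000)² = 5.2272.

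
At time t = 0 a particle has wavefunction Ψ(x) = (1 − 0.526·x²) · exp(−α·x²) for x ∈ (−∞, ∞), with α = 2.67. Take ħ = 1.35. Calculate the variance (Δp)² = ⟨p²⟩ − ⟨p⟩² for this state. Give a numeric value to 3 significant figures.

5.97

Compute ⟨p⟩ and ⟨p²⟩ separately; (Δp)² = ⟨p²⟩ − ⟨p⟩².
Expand each integrand as polynomial × e^(−2αx²) and use ∫x^(2j)·e^(−2αx²) dx = (2j−1)!!/(4α)^j · √(π/(2α)), odd powers → 0; here √(π/(2α)) = 0.76702. Differentiate with the product rule, d/dx e^(−αx²) = −2αx·e^(−αx²).
Normalization: ∫|Ψ|² dx = 0.69704.
⟨p⟩ = 0.0000 and ⟨p²⟩ = 5.9729.
(Δp)² = 5.9729 − (0.0000)² = 5.9729.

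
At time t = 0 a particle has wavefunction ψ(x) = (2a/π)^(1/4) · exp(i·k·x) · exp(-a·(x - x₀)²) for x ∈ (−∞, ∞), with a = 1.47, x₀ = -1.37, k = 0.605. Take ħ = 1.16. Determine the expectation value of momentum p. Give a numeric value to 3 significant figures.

0.702

p ψ = −iħ dψ/dx; then ⟨p⟩ = ∫ ψ*·(pψ) dx.
Gaussian moments (u = x − x₀): ∫u^(2j)·e^(−2au²) du = (2j−1)!!/(4a)^j · √(π/(2a)), odd powers integrate to 0; here √(π/(2a)) = 1.0337. Derivatives: ψ′ = (ik − 2au)·ψ, ψ″ = ((ik − 2au)² − 2a)·ψ; the odd-in-u pieces drop out.
⟨p⟩ = 0.70180.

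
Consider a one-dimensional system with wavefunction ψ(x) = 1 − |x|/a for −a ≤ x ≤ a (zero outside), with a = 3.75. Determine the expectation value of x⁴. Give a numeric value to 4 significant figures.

5.650

⟨x⁴⟩ = ∫ x⁴·|ψ|² dx / ∫|ψ|² dx (integrals over the domain).
ψ is even, so ∫ over [−a, a] = 2∫₀ᵃ with ψ = 1 − x/a there: ∫₀ᵃ (1 − x/a)² dx = a/3, ∫₀ᵃ x²(1 − x/a)² dx = a³/30, ∫₀ᵃ x⁴(1 − x/a)² dx = a⁵/105.
State is unnormalized: ∫|ψ|² dx = 2.5000, and ∫ψ*·x⁴·ψ dx = 14.125, so ⟨x⁴⟩ = 14.125 / 2.5000.
⟨x⁴⟩ = 5.6501.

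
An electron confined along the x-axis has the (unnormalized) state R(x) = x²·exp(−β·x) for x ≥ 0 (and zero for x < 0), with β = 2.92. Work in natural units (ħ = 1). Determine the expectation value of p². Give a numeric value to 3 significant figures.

p² R = −ħ² d²R/dx²; ⟨p²⟩ = −ħ² ∫ R*·R'' dx / ∫|R|² dx.
Differentiate x²·exp(−β·x) with the product rule; every integrand then reduces to terms xʲ·e^(−2βx) on [0, ∞), with ∫₀^∞ xʲ·e^(−2βx) dx = j!/(2β)^(j+1).
State is unnormalized: ∫|R|² dx = 0.0035330, and ∫R*·(−ħ² R'') dx = 0.010041, so ⟨p²⟩ = 0.010041 / 0.0035330.
⟨p²⟩ = 2.8421.

2.84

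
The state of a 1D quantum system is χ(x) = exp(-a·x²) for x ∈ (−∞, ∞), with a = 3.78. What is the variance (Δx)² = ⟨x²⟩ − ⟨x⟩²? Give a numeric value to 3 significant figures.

Compute ⟨x⟩ and ⟨x²⟩ separately, then (Δx)² = ⟨x²⟩ − ⟨x⟩².
Gaussian moments: ∫x^(2j)·e^(−2ax²) dx = (2j−1)!!/(4a)^j · √(π/(2a)), odd powers integrate to 0; here √(π/(2a)) = 0.64464.
Normalization: ∫|χ|² dx = 0.64464.
⟨x⟩ = 0.0000 and ⟨x²⟩ = 0.066138.
(Δx)² = 0.066138 − (0.0000)² = 0.066138.

0.0661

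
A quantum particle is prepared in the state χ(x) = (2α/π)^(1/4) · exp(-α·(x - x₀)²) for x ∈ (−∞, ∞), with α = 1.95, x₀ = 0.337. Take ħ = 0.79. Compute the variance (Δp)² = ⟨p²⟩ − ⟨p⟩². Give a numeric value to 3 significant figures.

1.22

Compute ⟨p⟩ and ⟨p²⟩ separately; (Δp)² = ⟨p²⟩ − ⟨p⟩².
Gaussian moments (u = x − x₀): ∫u^(2j)·e^(−2αu²) du = (2j−1)!!/(4α)^j · √(π/(2α)), odd powers integrate to 0; here √(π/(2α)) = 0.89752. Derivatives: d/dx e^(−αu²) = −2αu·e^(−αu²), d²/dx² e^(−αu²) = (4α²u² − 2α)·e^(−αu²).
⟨p⟩ = 0.0000 and ⟨p²⟩ = 1.2170.
(Δp)² = 1.2170 − (0.0000)² = 1.2170.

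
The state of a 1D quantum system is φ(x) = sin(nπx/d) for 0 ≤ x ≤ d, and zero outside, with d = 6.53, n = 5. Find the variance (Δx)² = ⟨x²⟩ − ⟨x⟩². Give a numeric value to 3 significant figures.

3.47

Compute ⟨x⟩ and ⟨x²⟩ separately, then (Δx)² = ⟨x²⟩ − ⟨x⟩².
With sin²θ = (1 − cos2θ)/2 on 0 ≤ x ≤ d: ∫sin²(nπx/d) dx = d/2, ∫x·sin²(nπx/d) dx = d²/4, ∫x²·sin²(nπx/d) dx = d³·(1/6 − 1/(4n²π²)); higher powers xᵏ the same way, integrating xᵏ·cos(2nπx/d) by parts.
Normalization: ∫|φ|² dx = 3.2650.
⟨x⟩ = 3.2650 and ⟨x²⟩ = 14.127.
(Δx)² = 14.127 − (3.2650)² = 3.4670.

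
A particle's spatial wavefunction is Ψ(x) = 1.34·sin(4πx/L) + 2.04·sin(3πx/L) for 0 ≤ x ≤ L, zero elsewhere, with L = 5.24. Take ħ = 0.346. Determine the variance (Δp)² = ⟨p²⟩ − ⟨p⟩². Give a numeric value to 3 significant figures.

0.478

Compute ⟨p⟩ and ⟨p²⟩ separately; (Δp)² = ⟨p²⟩ − ⟨p⟩².
d²/dx² sin(jπx/L) = −(jπ/L)²·sin(jπx/L); on 0 ≤ x ≤ L, ∫sin²(jπx/L) dx = L/2 and ∫sin(jπx/L)·sin(lπx/L) dx = 0 for j ≠ l, so only diagonal terms survive in ∫|Ψ|² and ∫Ψ·Ψ″; ∫Ψ·Ψ′ dx = [Ψ²/2] between the walls = 0.
Normalization: ∫|Ψ|² dx = 15.608.
⟨p⟩ = 0.0000 and ⟨p²⟩ = 0.47808.
(Δp)² = 0.47808 − (0.0000)² = 0.47808.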